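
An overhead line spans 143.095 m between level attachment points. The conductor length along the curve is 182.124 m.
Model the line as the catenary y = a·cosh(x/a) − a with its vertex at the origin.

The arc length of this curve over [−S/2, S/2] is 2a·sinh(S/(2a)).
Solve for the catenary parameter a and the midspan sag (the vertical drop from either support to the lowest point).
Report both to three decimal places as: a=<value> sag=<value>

seed: a₀ = √(S³/(24(L−S))) = √(143.095³/(24·39.029)) = 55.929039
iter 1: u=1.279255  f(a)=+3.321e+00  f'(a)=-1.638e+00  a ← 55.929039 − (+3.321e+00/-1.638e+00) = 57.956634
iter 2: u=1.234501  f(a)=+1.891e-01  f'(a)=-1.456e+00  a ← 57.956634 − (+1.891e-01/-1.456e+00) = 58.086522
iter 3: u=1.231740  f(a)=+6.954e-04  f'(a)=-1.445e+00  a ← 58.086522 − (+6.954e-04/-1.445e+00) = 58.087004
iter 4: u=1.231730  f(a)=+9.479e-09  f'(a)=-1.445e+00  a ← 58.087004 − (+9.479e-09/-1.445e+00) = 58.087004
iter 5: u=1.231730  f(a)=+0.000e+00  f'(a)=-1.445e+00  a ← 58.087004 − (+0.000e+00/-1.445e+00) = 58.087004
converged: |Δa| < 1e-12 after 5 iterations
sag = a·(cosh(S/(2a)) − 1) = 58.087004·(cosh(1.231730) − 1) = 49.924051
T_max/T_min = cosh(S/(2a)) = 1.859470

a=58.087 sag=49.924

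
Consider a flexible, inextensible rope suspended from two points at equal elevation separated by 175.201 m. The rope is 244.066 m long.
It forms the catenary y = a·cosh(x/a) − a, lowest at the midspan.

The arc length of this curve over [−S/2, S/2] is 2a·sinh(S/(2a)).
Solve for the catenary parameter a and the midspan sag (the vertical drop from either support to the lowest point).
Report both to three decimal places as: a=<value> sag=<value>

seed: a₀ = √(S³/(24(L−S))) = √(175.201³/(24·68.865)) = 57.042687
iter 1: u=1.535701  f(a)=+8.592e+00  f'(a)=-3.034e+00  a ← 57.042687 − (+8.592e+00/-3.034e+00) = 59.874451
iter 2: u=1.463070  f(a)=+6.812e-01  f'(a)=-2.570e+00  a ← 59.874451 − (+6.812e-01/-2.570e+00) = 60.139481
iter 3: u=1.456622  f(a)=+5.098e-03  f'(a)=-2.532e+00  a ← 60.139481 − (+5.098e-03/-2.532e+00) = 60.141495
iter 4: u=1.456573  f(a)=+2.902e-07  f'(a)=-2.532e+00  a ← 60.141495 − (+2.902e-07/-2.532e+00) = 60.141495
iter 5: u=1.456573  f(a)=+0.000e+00  f'(a)=-2.532e+00  a ← 60.141495 − (+0.000e+00/-2.532e+00) = 60.141495
converged: |Δa| < 1e-12 after 5 iterations
sag = a·(cosh(S/(2a)) − 1) = 60.141495·(cosh(1.456573) − 1) = 75.906484
T_max/T_min = cosh(S/(2a)) = 2.262132

a=60.141 sag=75.906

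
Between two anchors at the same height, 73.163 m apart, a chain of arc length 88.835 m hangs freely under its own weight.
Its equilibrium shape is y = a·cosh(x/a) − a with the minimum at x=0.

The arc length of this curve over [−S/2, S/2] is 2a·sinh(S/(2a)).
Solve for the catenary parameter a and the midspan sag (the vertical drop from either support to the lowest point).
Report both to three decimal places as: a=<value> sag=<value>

a=33.257 sag=22.231

seed: a₀ = √(S³/(24(L−S))) = √(73.163³/(24·15.672)) = 32.267805
iter 1: u=1.133684  f(a)=+1.038e+00  f'(a)=-1.102e+00  a ← 32.267805 − (+1.038e+00/-1.102e+00) = 33.210101
iter 2: u=1.101517  f(a)=+4.723e-02  f'(a)=-1.004e+00  a ← 33.210101 − (+4.723e-02/-1.004e+00) = 33.257144
iter 3: u=1.099959  f(a)=+1.080e-04  f'(a)=-9.993e-01  a ← 33.257144 − (+1.080e-04/-9.993e-01) = 33.257252
iter 4: u=1.099956  f(a)=+5.672e-10  f'(a)=-9.993e-01  a ← 33.257252 − (+5.672e-10/-9.993e-01) = 33.257252
iter 5: u=1.099956  f(a)=+1.421e-14  f'(a)=-9.993e-01  a ← 33.257252 − (+1.421e-14/-9.993e-01) = 33.257252
converged: |Δa| < 1e-12 after 5 iterations
sag = a·(cosh(S/(2a)) − 1) = 33.257252·(cosh(1.099956) − 1) = 22.231117
T_max/T_min = cosh(S/(2a)) = 1.668459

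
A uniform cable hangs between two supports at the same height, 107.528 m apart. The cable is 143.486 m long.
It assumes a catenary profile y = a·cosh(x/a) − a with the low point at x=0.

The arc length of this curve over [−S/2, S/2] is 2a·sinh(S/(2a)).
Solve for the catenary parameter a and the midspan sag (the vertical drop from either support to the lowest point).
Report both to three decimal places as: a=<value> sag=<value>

a=39.730 sag=42.279

seed: a₀ = √(S³/(24(L−S))) = √(107.528³/(24·35.958)) = 37.955871
iter 1: u=1.416487  f(a)=+3.785e+00  f'(a)=-2.303e+00  a ← 37.955871 − (+3.785e+00/-2.303e+00) = 39.599083
iter 2: u=1.357708  f(a)=+2.596e-01  f'(a)=-1.997e+00  a ← 39.599083 − (+2.596e-01/-1.997e+00) = 39.729099
iter 3: u=1.353265  f(a)=+1.421e-03  f'(a)=-1.975e+00  a ← 39.729099 − (+1.421e-03/-1.975e+00) = 39.729818
iter 4: u=1.353241  f(a)=+4.309e-08  f'(a)=-1.975e+00  a ← 39.729818 − (+4.309e-08/-1.975e+00) = 39.729818
iter 5: u=1.353241  f(a)=+2.842e-14  f'(a)=-1.975e+00  a ← 39.729818 − (+2.842e-14/-1.975e+00) = 39.729818
converged: |Δa| < 1e-12 after 5 iterations
sag = a·(cosh(S/(2a)) − 1) = 39.729818·(cosh(1.353241) − 1) = 42.279428
T_max/T_min = cosh(S/(2a)) = 2.064174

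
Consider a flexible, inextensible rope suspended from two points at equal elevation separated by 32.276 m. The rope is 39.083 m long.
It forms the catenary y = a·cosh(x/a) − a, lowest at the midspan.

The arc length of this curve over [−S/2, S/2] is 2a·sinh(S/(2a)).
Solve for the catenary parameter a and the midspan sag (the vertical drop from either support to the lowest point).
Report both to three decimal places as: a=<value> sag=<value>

a=14.780 sag=9.722

seed: a₀ = √(S³/(24(L−S))) = √(32.276³/(24·6.807)) = 14.346173
iter 1: u=1.124899  f(a)=+4.439e-01  f'(a)=-1.075e+00  a ← 14.346173 − (+4.439e-01/-1.075e+00) = 14.759242
iter 2: u=1.093417  f(a)=+1.989e-02  f'(a)=-9.802e-01  a ← 14.759242 − (+1.989e-02/-9.802e-01) = 14.779536
iter 3: u=1.091915  f(a)=+4.411e-05  f'(a)=-9.759e-01  a ← 14.779536 − (+4.411e-05/-9.759e-01) = 14.779582
iter 4: u=1.091912  f(a)=+2.179e-10  f'(a)=-9.759e-01  a ← 14.779582 − (+2.179e-10/-9.759e-01) = 14.779582
iter 5: u=1.091912  f(a)=+7.105e-15  f'(a)=-9.759e-01  a ← 14.779582 − (+7.105e-15/-9.759e-01) = 14.779582
converged: |Δa| < 1e-12 after 5 iterations
sag = a·(cosh(S/(2a)) − 1) = 14.779582·(cosh(1.091912) − 1) = 9.721566
T_max/T_min = cosh(S/(2a)) = 1.657770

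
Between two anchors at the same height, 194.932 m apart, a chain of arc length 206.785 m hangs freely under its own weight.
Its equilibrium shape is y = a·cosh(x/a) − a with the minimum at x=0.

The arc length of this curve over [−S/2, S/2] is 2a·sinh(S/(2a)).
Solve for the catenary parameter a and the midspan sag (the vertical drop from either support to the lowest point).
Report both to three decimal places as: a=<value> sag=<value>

seed: a₀ = √(S³/(24(L−S))) = √(194.932³/(24·11.853)) = 161.363366
iter 1: u=0.604016  f(a)=+2.181e-01  f'(a)=-1.523e-01  a ← 161.363366 − (+2.181e-01/-1.523e-01) = 162.795072
iter 2: u=0.598704  f(a)=+2.937e-03  f'(a)=-1.483e-01  a ← 162.795072 − (+2.937e-03/-1.483e-01) = 162.814880
iter 3: u=0.598631  f(a)=+5.486e-07  f'(a)=-1.482e-01  a ← 162.814880 − (+5.486e-07/-1.482e-01) = 162.814884
iter 4: u=0.598631  f(a)=+2.842e-14  f'(a)=-1.482e-01  a ← 162.814884 − (+2.842e-14/-1.482e-01) = 162.814884
converged: |Δa| < 1e-12 after 4 iterations
sag = a·(cosh(S/(2a)) − 1) = 162.814884·(cosh(0.598631) − 1) = 30.054750
T_max/T_min = cosh(S/(2a)) = 1.184595

a=162.815 sag=30.055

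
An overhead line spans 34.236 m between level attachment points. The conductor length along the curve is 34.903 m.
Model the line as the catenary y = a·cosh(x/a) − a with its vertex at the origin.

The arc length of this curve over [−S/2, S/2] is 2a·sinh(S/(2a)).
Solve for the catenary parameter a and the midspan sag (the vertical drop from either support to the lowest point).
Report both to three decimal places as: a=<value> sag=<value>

a=50.213 sag=2.946

seed: a₀ = √(S³/(24(L−S))) = √(34.236³/(24·0.667)) = 50.067509
iter 1: u=0.341898  f(a)=+3.909e-03  f'(a)=-2.696e-02  a ← 50.067509 − (+3.909e-03/-2.696e-02) = 50.212530
iter 2: u=0.340911  f(a)=+1.705e-05  f'(a)=-2.672e-02  a ← 50.212530 − (+1.705e-05/-2.672e-02) = 50.213169
iter 3: u=0.340907  f(a)=+3.275e-10  f'(a)=-2.672e-02  a ← 50.213169 − (+3.275e-10/-2.672e-02) = 50.213169
iter 4: u=0.340907  f(a)=+7.105e-15  f'(a)=-2.672e-02  a ← 50.213169 − (+7.105e-15/-2.672e-02) = 50.213169
converged: |Δa| < 1e-12 after 4 iterations
sag = a·(cosh(S/(2a)) − 1) = 50.213169·(cosh(0.340907) − 1) = 2.946188
T_max/T_min = cosh(S/(2a)) = 1.058674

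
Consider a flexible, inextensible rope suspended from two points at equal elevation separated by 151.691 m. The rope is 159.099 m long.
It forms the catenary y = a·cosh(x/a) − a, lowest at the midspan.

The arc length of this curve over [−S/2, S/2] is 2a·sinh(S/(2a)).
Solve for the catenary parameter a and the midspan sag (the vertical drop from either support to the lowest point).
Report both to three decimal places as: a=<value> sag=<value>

a=141.130 sag=20.876

seed: a₀ = √(S³/(24(L−S))) = √(151.691³/(24·7.408)) = 140.114672
iter 1: u=0.541310  f(a)=+1.093e-01  f'(a)=-1.089e-01  a ← 140.114672 − (+1.093e-01/-1.089e-01) = 141.118536
iter 2: u=0.537460  f(a)=+1.186e-03  f'(a)=-1.065e-01  a ← 141.118536 − (+1.186e-03/-1.065e-01) = 141.129667
iter 3: u=0.537417  f(a)=+1.430e-07  f'(a)=-1.065e-01  a ← 141.129667 − (+1.430e-07/-1.065e-01) = 141.129668
iter 4: u=0.537417  f(a)=+2.842e-14  f'(a)=-1.065e-01  a ← 141.129668 − (+2.842e-14/-1.065e-01) = 141.129668
converged: |Δa| < 1e-12 after 4 iterations
sag = a·(cosh(S/(2a)) − 1) = 141.129668·(cosh(0.537417) − 1) = 20.875598
T_max/T_min = cosh(S/(2a)) = 1.147918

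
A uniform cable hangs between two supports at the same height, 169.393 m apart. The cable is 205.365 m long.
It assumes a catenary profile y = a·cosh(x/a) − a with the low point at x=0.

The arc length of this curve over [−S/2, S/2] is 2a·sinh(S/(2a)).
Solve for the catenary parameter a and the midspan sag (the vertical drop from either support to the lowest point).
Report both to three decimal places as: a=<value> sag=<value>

seed: a₀ = √(S³/(24(L−S))) = √(169.393³/(24·35.972)) = 75.033512
iter 1: u=1.128782  f(a)=+2.362e+00  f'(a)=-1.087e+00  a ← 75.033512 − (+2.362e+00/-1.087e+00) = 77.207510
iter 2: u=1.096998  f(a)=+1.066e-01  f'(a)=-9.907e-01  a ← 77.207510 − (+1.066e-01/-9.907e-01) = 77.315079
iter 3: u=1.095472  f(a)=+2.395e-04  f'(a)=-9.862e-01  a ← 77.315079 − (+2.395e-04/-9.862e-01) = 77.315322
iter 4: u=1.095469  f(a)=+1.216e-09  f'(a)=-9.862e-01  a ← 77.315322 − (+1.216e-09/-9.862e-01) = 77.315322
iter 5: u=1.095469  f(a)=+2.842e-14  f'(a)=-9.862e-01  a ← 77.315322 − (+2.842e-14/-9.862e-01) = 77.315322
converged: |Δa| < 1e-12 after 5 iterations
sag = a·(cosh(S/(2a)) − 1) = 77.315322·(cosh(1.095469) − 1) = 51.220100
T_max/T_min = cosh(S/(2a)) = 1.662483

a=77.315 sag=51.220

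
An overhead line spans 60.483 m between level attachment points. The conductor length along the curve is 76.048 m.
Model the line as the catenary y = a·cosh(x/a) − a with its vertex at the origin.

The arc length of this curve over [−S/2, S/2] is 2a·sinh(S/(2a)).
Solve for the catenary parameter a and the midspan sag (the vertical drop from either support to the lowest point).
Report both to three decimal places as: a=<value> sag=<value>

seed: a₀ = √(S³/(24(L−S))) = √(60.483³/(24·15.565)) = 24.337155
iter 1: u=1.242606  f(a)=+1.247e+00  f'(a)=-1.488e+00  a ← 24.337155 − (+1.247e+00/-1.488e+00) = 25.175163
iter 2: u=1.201243  f(a)=+6.729e-02  f'(a)=-1.331e+00  a ← 25.175163 − (+6.729e-02/-1.331e+00) = 25.225715
iter 3: u=1.198836  f(a)=+2.208e-04  f'(a)=-1.322e+00  a ← 25.225715 − (+2.208e-04/-1.322e+00) = 25.225882
iter 4: u=1.198828  f(a)=+2.394e-09  f'(a)=-1.322e+00  a ← 25.225882 − (+2.394e-09/-1.322e+00) = 25.225882
iter 5: u=1.198828  f(a)=+0.000e+00  f'(a)=-1.322e+00  a ← 25.225882 − (+0.000e+00/-1.322e+00) = 25.225882
converged: |Δa| < 1e-12 after 5 iterations
sag = a·(cosh(S/(2a)) − 1) = 25.225882·(cosh(1.198828) − 1) = 20.404916
T_max/T_min = cosh(S/(2a)) = 1.808888

a=25.226 sag=20.405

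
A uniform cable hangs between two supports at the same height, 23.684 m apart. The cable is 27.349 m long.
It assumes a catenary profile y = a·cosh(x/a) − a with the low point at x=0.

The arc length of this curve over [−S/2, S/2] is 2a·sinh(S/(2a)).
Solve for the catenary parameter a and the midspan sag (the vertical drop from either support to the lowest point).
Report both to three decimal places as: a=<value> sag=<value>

seed: a₀ = √(S³/(24(L−S))) = √(23.684³/(24·3.665)) = 12.289663
iter 1: u=0.963574  f(a)=+1.740e-01  f'(a)=-6.537e-01  a ← 12.289663 − (+1.740e-01/-6.537e-01) = 12.555776
iter 2: u=0.943152  f(a)=+5.811e-03  f'(a)=-6.107e-01  a ← 12.555776 − (+5.811e-03/-6.107e-01) = 12.565291
iter 3: u=0.942437  f(a)=+6.980e-06  f'(a)=-6.092e-01  a ← 12.565291 − (+6.980e-06/-6.092e-01) = 12.565302
iter 4: u=0.942437  f(a)=+1.010e-11  f'(a)=-6.092e-01  a ← 12.565302 − (+1.010e-11/-6.092e-01) = 12.565302
iter 5: u=0.942437  f(a)=+0.000e+00  f'(a)=-6.092e-01  a ← 12.565302 − (+0.000e+00/-6.092e-01) = 12.565302
converged: |Δa| < 1e-12 after 5 iterations
sag = a·(cosh(S/(2a)) − 1) = 12.565302·(cosh(0.942437) − 1) = 6.005610
T_max/T_min = cosh(S/(2a)) = 1.477952

a=12.565 sag=6.006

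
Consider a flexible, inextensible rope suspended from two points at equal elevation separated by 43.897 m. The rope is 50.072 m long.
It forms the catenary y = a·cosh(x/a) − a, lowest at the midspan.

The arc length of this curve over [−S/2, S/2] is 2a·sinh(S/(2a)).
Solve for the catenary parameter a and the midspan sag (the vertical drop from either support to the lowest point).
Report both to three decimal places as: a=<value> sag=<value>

seed: a₀ = √(S³/(24(L−S))) = √(43.897³/(24·6.175)) = 23.890661
iter 1: u=0.918706  f(a)=+2.659e-01  f'(a)=-5.619e-01  a ← 23.890661 − (+2.659e-01/-5.619e-01) = 24.363855
iter 2: u=0.900863  f(a)=+8.105e-03  f'(a)=-5.281e-01  a ← 24.363855 − (+8.105e-03/-5.281e-01) = 24.379202
iter 3: u=0.900296  f(a)=+8.056e-06  f'(a)=-5.271e-01  a ← 24.379202 − (+8.056e-06/-5.271e-01) = 24.379217
iter 4: u=0.900296  f(a)=+7.979e-12  f'(a)=-5.271e-01  a ← 24.379217 − (+7.979e-12/-5.271e-01) = 24.379217
converged: |Δa| < 1e-12 after 4 iterations
sag = a·(cosh(S/(2a)) − 1) = 24.379217·(cosh(0.900296) − 1) = 10.565704
T_max/T_min = cosh(S/(2a)) = 1.433390

a=24.379 sag=10.566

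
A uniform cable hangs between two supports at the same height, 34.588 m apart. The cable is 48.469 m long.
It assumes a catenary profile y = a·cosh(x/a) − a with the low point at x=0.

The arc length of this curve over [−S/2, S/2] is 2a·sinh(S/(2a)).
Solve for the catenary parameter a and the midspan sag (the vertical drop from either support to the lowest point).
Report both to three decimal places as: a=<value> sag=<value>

a=11.762 sag=15.176

seed: a₀ = √(S³/(24(L−S))) = √(34.588³/(24·13.881)) = 11.144797
iter 1: u=1.551755  f(a)=+1.770e+00  f'(a)=-3.145e+00  a ← 11.144797 − (+1.770e+00/-3.145e+00) = 11.707734
iter 2: u=1.477143  f(a)=+1.430e-01  f'(a)=-2.656e+00  a ← 11.707734 − (+1.430e-01/-2.656e+00) = 11.761573
iter 3: u=1.470382  f(a)=+1.114e-03  f'(a)=-2.614e+00  a ← 11.761573 − (+1.114e-03/-2.614e+00) = 11.761999
iter 4: u=1.470328  f(a)=+6.872e-08  f'(a)=-2.614e+00  a ← 11.761999 − (+6.872e-08/-2.614e+00) = 11.761999
iter 5: u=1.470328  f(a)=-7.105e-15  f'(a)=-2.614e+00  a ← 11.761999 − (-7.105e-15/-2.614e+00) = 11.761999
converged: |Δa| < 1e-12 after 5 iterations
sag = a·(cosh(S/(2a)) − 1) = 11.761999·(cosh(1.470328) − 1) = 15.175996
T_max/T_min = cosh(S/(2a)) = 2.290257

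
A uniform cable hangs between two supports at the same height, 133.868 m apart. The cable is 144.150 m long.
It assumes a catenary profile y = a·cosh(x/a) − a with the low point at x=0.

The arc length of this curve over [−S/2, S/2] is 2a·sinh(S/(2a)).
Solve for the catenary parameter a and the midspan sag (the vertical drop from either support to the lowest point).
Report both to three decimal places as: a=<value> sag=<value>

a=99.715 sag=23.321

seed: a₀ = √(S³/(24(L−S))) = √(133.868³/(24·10.282)) = 98.598599
iter 1: u=0.678853  f(a)=+2.395e-01  f'(a)=-2.183e-01  a ← 98.598599 − (+2.395e-01/-2.183e-01) = 99.695704
iter 2: u=0.671383  f(a)=+4.057e-03  f'(a)=-2.110e-01  a ← 99.695704 − (+4.057e-03/-2.110e-01) = 99.714930
iter 3: u=0.671254  f(a)=+1.208e-06  f'(a)=-2.109e-01  a ← 99.714930 − (+1.208e-06/-2.109e-01) = 99.714936
iter 4: u=0.671254  f(a)=+1.137e-13  f'(a)=-2.109e-01  a ← 99.714936 − (+1.137e-13/-2.109e-01) = 99.714936
converged: |Δa| < 1e-12 after 4 iterations
sag = a·(cosh(S/(2a)) − 1) = 99.714936·(cosh(0.671254) − 1) = 23.321132
T_max/T_min = cosh(S/(2a)) = 1.233878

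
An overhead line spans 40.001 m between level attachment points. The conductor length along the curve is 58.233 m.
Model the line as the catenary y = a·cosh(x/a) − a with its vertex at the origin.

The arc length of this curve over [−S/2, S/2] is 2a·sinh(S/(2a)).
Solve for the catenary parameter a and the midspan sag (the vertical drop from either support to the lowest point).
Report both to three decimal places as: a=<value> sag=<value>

seed: a₀ = √(S³/(24(L−S))) = √(40.001³/(24·18.232)) = 12.094377
iter 1: u=1.653702  f(a)=+2.662e+00  f'(a)=-3.924e+00  a ← 12.094377 − (+2.662e+00/-3.924e+00) = 12.772637
iter 2: u=1.565887  f(a)=+2.403e-01  f'(a)=-3.245e+00  a ← 12.772637 − (+2.403e-01/-3.245e+00) = 12.846696
iter 3: u=1.556859  f(a)=+2.388e-03  f'(a)=-3.181e+00  a ← 12.846696 − (+2.388e-03/-3.181e+00) = 12.847447
iter 4: u=1.556768  f(a)=+2.411e-07  f'(a)=-3.180e+00  a ← 12.847447 − (+2.411e-07/-3.180e+00) = 12.847447
iter 5: u=1.556768  f(a)=+0.000e+00  f'(a)=-3.180e+00  a ← 12.847447 − (+0.000e+00/-3.180e+00) = 12.847447
converged: |Δa| < 1e-12 after 5 iterations
sag = a·(cosh(S/(2a)) − 1) = 12.847447·(cosh(1.556768) − 1) = 18.977504
T_max/T_min = cosh(S/(2a)) = 2.477142

a=12.847 sag=18.978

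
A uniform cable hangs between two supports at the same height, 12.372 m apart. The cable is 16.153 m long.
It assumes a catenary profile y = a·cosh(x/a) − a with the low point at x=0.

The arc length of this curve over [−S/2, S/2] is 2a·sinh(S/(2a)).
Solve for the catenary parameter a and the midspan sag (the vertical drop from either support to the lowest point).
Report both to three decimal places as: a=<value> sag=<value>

a=4.764 sag=4.613

seed: a₀ = √(S³/(24(L−S))) = √(12.372³/(24·3.781)) = 4.568261
iter 1: u=1.354126  f(a)=+3.622e-01  f'(a)=-1.979e+00  a ← 4.568261 − (+3.622e-01/-1.979e+00) = 4.751232
iter 2: u=1.301978  f(a)=+2.290e-02  f'(a)=-1.736e+00  a ← 4.751232 − (+2.290e-02/-1.736e+00) = 4.764418
iter 3: u=1.298375  f(a)=+1.052e-04  f'(a)=-1.720e+00  a ← 4.764418 − (+1.052e-04/-1.720e+00) = 4.764480
iter 4: u=1.298358  f(a)=+2.241e-09  f'(a)=-1.720e+00  a ← 4.764480 − (+2.241e-09/-1.720e+00) = 4.764480
iter 5: u=1.298358  f(a)=+3.553e-15  f'(a)=-1.720e+00  a ← 4.764480 − (+3.553e-15/-1.720e+00) = 4.764480
converged: |Δa| < 1e-12 after 5 iterations
sag = a·(cosh(S/(2a)) − 1) = 4.764480·(cosh(1.298358) − 1) = 4.612626
T_max/T_min = cosh(S/(2a)) = 1.968128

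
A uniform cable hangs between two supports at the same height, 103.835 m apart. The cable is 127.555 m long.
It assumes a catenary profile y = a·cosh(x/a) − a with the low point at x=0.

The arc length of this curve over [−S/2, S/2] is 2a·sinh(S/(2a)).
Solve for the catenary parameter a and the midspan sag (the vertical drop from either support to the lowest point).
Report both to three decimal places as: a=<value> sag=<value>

seed: a₀ = √(S³/(24(L−S))) = √(103.835³/(24·23.720)) = 44.345820
iter 1: u=1.170742  f(a)=+1.680e+00  f'(a)=-1.224e+00  a ← 44.345820 − (+1.680e+00/-1.224e+00) = 45.718345
iter 2: u=1.135594  f(a)=+8.113e-02  f'(a)=-1.108e+00  a ← 45.718345 − (+8.113e-02/-1.108e+00) = 45.791561
iter 3: u=1.133779  f(a)=+2.106e-04  f'(a)=-1.102e+00  a ← 45.791561 − (+2.106e-04/-1.102e+00) = 45.791752
iter 4: u=1.133774  f(a)=+1.427e-09  f'(a)=-1.102e+00  a ← 45.791752 − (+1.427e-09/-1.102e+00) = 45.791752
iter 5: u=1.133774  f(a)=-2.842e-14  f'(a)=-1.102e+00  a ← 45.791752 − (-2.842e-14/-1.102e+00) = 45.791752
converged: |Δa| < 1e-12 after 5 iterations
sag = a·(cosh(S/(2a)) − 1) = 45.791752·(cosh(1.133774) − 1) = 32.722285
T_max/T_min = cosh(S/(2a)) = 1.714589

a=45.792 sag=32.722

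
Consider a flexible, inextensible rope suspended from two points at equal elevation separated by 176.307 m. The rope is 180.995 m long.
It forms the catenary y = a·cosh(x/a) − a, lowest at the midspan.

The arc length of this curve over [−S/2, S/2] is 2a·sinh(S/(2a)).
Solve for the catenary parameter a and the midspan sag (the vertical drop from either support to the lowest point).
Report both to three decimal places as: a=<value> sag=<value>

seed: a₀ = √(S³/(24(L−S))) = √(176.307³/(24·4.688)) = 220.701310
iter 1: u=0.399424  f(a)=+3.754e-02  f'(a)=-4.316e-02  a ← 220.701310 − (+3.754e-02/-4.316e-02) = 221.570974
iter 2: u=0.397857  f(a)=+2.230e-04  f'(a)=-4.265e-02  a ← 221.570974 − (+2.230e-04/-4.265e-02) = 221.576203
iter 3: u=0.397847  f(a)=+7.979e-09  f'(a)=-4.265e-02  a ← 221.576203 − (+7.979e-09/-4.265e-02) = 221.576203
iter 4: u=0.397847  f(a)=-2.842e-14  f'(a)=-4.265e-02  a ← 221.576203 − (-2.842e-14/-4.265e-02) = 221.576203
converged: |Δa| < 1e-12 after 4 iterations
sag = a·(cosh(S/(2a)) − 1) = 221.576203·(cosh(0.397847) − 1) = 17.768342
T_max/T_min = cosh(S/(2a)) = 1.080191

a=221.576 sag=17.768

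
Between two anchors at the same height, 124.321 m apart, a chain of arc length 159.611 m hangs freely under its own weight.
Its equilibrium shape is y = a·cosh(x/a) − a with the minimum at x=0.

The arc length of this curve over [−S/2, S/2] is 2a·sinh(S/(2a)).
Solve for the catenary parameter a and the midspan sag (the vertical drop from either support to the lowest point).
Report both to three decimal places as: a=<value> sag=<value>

seed: a₀ = √(S³/(24(L−S))) = √(124.321³/(24·35.290)) = 47.630517
iter 1: u=1.305056  f(a)=+3.130e+00  f'(a)=-1.750e+00  a ← 47.630517 − (+3.130e+00/-1.750e+00) = 49.419063
iter 2: u=1.257824  f(a)=+1.849e-01  f'(a)=-1.549e+00  a ← 49.419063 − (+1.849e-01/-1.549e+00) = 49.538471
iter 3: u=1.254792  f(a)=+7.354e-04  f'(a)=-1.537e+00  a ← 49.538471 − (+7.354e-04/-1.537e+00) = 49.538950
iter 4: u=1.254780  f(a)=+1.173e-08  f'(a)=-1.536e+00  a ← 49.538950 − (+1.173e-08/-1.536e+00) = 49.538950
iter 5: u=1.254780  f(a)=+0.000e+00  f'(a)=-1.536e+00  a ← 49.538950 − (+0.000e+00/-1.536e+00) = 49.538950
converged: |Δa| < 1e-12 after 5 iterations
sag = a·(cosh(S/(2a)) − 1) = 49.538950·(cosh(1.254780) − 1) = 44.392011
T_max/T_min = cosh(S/(2a)) = 1.896103

a=49.539 sag=44.392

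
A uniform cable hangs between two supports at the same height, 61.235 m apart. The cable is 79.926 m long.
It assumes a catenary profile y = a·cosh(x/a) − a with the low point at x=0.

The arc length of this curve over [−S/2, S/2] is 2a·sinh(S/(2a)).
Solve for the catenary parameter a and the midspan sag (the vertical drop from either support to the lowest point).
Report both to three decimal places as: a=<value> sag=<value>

seed: a₀ = √(S³/(24(L−S))) = √(61.235³/(24·18.691)) = 22.624432
iter 1: u=1.353294  f(a)=+1.788e+00  f'(a)=-1.975e+00  a ← 22.624432 − (+1.788e+00/-1.975e+00) = 23.529634
iter 2: u=1.301231  f(a)=+1.129e-01  f'(a)=-1.733e+00  a ← 23.529634 − (+1.129e-01/-1.733e+00) = 23.594786
iter 3: u=1.297638  f(a)=+5.174e-04  f'(a)=-1.717e+00  a ← 23.594786 − (+5.174e-04/-1.717e+00) = 23.595088
iter 4: u=1.297622  f(a)=+1.097e-08  f'(a)=-1.717e+00  a ← 23.595088 − (+1.097e-08/-1.717e+00) = 23.595088
iter 5: u=1.297622  f(a)=-1.421e-14  f'(a)=-1.717e+00  a ← 23.595088 − (-1.421e-14/-1.717e+00) = 23.595088
converged: |Δa| < 1e-12 after 5 iterations
sag = a·(cosh(S/(2a)) − 1) = 23.595088·(cosh(1.297622) − 1) = 22.813635
T_max/T_min = cosh(S/(2a)) = 1.966881

a=23.595 sag=22.814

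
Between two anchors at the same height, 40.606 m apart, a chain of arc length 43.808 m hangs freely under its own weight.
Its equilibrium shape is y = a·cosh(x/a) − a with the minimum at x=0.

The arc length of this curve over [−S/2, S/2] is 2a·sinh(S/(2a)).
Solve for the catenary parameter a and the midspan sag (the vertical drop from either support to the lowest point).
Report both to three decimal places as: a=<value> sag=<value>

seed: a₀ = √(S³/(24(L−S))) = √(40.606³/(24·3.202)) = 29.516784
iter 1: u=0.687846  f(a)=+7.661e-02  f'(a)=-2.274e-01  a ← 29.516784 − (+7.661e-02/-2.274e-01) = 29.853665
iter 2: u=0.680084  f(a)=+1.331e-03  f'(a)=-2.196e-01  a ← 29.853665 − (+1.331e-03/-2.196e-01) = 29.859729
iter 3: u=0.679946  f(a)=+4.178e-07  f'(a)=-2.194e-01  a ← 29.859729 − (+4.178e-07/-2.194e-01) = 29.859731
iter 4: u=0.679946  f(a)=+4.263e-14  f'(a)=-2.194e-01  a ← 29.859731 − (+4.263e-14/-2.194e-01) = 29.859731
converged: |Δa| < 1e-12 after 4 iterations
sag = a·(cosh(S/(2a)) − 1) = 29.859731·(cosh(0.679946) − 1) = 7.172535
T_max/T_min = cosh(S/(2a)) = 1.240208

a=29.860 sag=7.173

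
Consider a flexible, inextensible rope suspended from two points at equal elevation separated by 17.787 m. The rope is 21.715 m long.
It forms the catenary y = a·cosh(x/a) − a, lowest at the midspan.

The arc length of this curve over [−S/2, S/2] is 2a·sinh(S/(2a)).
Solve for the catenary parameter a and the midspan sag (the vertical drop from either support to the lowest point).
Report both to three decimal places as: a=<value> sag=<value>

a=7.970 sag=5.499

seed: a₀ = √(S³/(24(L−S))) = √(17.787³/(24·3.928)) = 7.726142
iter 1: u=1.151092  f(a)=+2.686e-01  f'(a)=-1.158e+00  a ← 7.726142 − (+2.686e-01/-1.158e+00) = 7.958076
iter 2: u=1.117544  f(a)=+1.257e-02  f'(a)=-1.052e+00  a ← 7.958076 − (+1.257e-02/-1.052e+00) = 7.970024
iter 3: u=1.115869  f(a)=+3.052e-05  f'(a)=-1.047e+00  a ← 7.970024 − (+3.052e-05/-1.047e+00) = 7.970053
iter 4: u=1.115865  f(a)=+1.809e-10  f'(a)=-1.047e+00  a ← 7.970053 − (+1.809e-10/-1.047e+00) = 7.970053
iter 5: u=1.115865  f(a)=+0.000e+00  f'(a)=-1.047e+00  a ← 7.970053 − (+0.000e+00/-1.047e+00) = 7.970053
converged: |Δa| < 1e-12 after 5 iterations
sag = a·(cosh(S/(2a)) − 1) = 7.970053·(cosh(1.115865) − 1) = 5.498691
T_max/T_min = cosh(S/(2a)) = 1.689919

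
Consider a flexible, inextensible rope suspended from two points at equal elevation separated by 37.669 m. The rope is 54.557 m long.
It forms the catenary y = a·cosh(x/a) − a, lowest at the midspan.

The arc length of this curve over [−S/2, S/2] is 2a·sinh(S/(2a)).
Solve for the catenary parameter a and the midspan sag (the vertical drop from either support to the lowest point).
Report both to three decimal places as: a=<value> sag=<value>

seed: a₀ = √(S³/(24(L−S))) = √(37.669³/(24·16.888)) = 11.483689
iter 1: u=1.640109  f(a)=+2.422e+00  f'(a)=-3.812e+00  a ← 11.483689 − (+2.422e+00/-3.812e+00) = 12.119117
iter 2: u=1.554115  f(a)=+2.156e-01  f'(a)=-3.161e+00  a ← 12.119117 − (+2.156e-01/-3.161e+00) = 12.187317
iter 3: u=1.545418  f(a)=+2.076e-03  f'(a)=-3.101e+00  a ← 12.187317 − (+2.076e-03/-3.101e+00) = 12.187986
iter 4: u=1.545333  f(a)=+1.967e-07  f'(a)=-3.100e+00  a ← 12.187986 − (+1.967e-07/-3.100e+00) = 12.187986
iter 5: u=1.545333  f(a)=+0.000e+00  f'(a)=-3.100e+00  a ← 12.187986 − (+0.000e+00/-3.100e+00) = 12.187986
converged: |Δa| < 1e-12 after 5 iterations
sag = a·(cosh(S/(2a)) − 1) = 12.187986·(cosh(1.545333) − 1) = 17.689490
T_max/T_min = cosh(S/(2a)) = 2.451387

a=12.188 sag=17.689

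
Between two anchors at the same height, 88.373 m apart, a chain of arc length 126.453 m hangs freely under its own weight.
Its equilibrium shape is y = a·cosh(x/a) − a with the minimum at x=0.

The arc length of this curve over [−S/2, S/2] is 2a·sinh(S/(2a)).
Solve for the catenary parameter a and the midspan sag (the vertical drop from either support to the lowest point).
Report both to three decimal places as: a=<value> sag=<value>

seed: a₀ = √(S³/(24(L−S))) = √(88.373³/(24·38.080)) = 27.480543
iter 1: u=1.607919  f(a)=+5.237e+00  f'(a)=-3.557e+00  a ← 27.480543 − (+5.237e+00/-3.557e+00) = 28.952638
iter 2: u=1.526165  f(a)=+4.502e-01  f'(a)=-2.970e+00  a ← 28.952638 − (+4.502e-01/-2.970e+00) = 29.104245
iter 3: u=1.518215  f(a)=+4.020e-03  f'(a)=-2.917e+00  a ← 29.104245 − (+4.020e-03/-2.917e+00) = 29.105623
iter 4: u=1.518143  f(a)=+3.267e-07  f'(a)=-2.916e+00  a ← 29.105623 − (+3.267e-07/-2.916e+00) = 29.105623
iter 5: u=1.518143  f(a)=+4.263e-14  f'(a)=-2.916e+00  a ← 29.105623 − (+4.263e-14/-2.916e+00) = 29.105623
converged: |Δa| < 1e-12 after 5 iterations
sag = a·(cosh(S/(2a)) − 1) = 29.105623·(cosh(1.518143) − 1) = 40.498454
T_max/T_min = cosh(S/(2a)) = 2.391431

a=29.106 sag=40.498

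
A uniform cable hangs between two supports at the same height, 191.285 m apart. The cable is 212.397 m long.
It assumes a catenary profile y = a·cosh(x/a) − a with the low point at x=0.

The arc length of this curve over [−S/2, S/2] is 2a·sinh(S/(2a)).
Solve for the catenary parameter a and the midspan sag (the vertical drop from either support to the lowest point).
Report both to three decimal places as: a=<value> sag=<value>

a=119.429 sag=40.388

seed: a₀ = √(S³/(24(L−S))) = √(191.285³/(24·21.112)) = 117.530630
iter 1: u=0.813767  f(a)=+7.102e-01  f'(a)=-3.836e-01  a ← 117.530630 − (+7.102e-01/-3.836e-01) = 119.381835
iter 2: u=0.801148  f(a)=+1.713e-02  f'(a)=-3.653e-01  a ← 119.381835 − (+1.713e-02/-3.653e-01) = 119.428715
iter 3: u=0.800833  f(a)=+1.051e-05  f'(a)=-3.649e-01  a ← 119.428715 − (+1.051e-05/-3.649e-01) = 119.428744
iter 4: u=0.800833  f(a)=+3.951e-12  f'(a)=-3.649e-01  a ← 119.428744 − (+3.951e-12/-3.649e-01) = 119.428744
converged: |Δa| < 1e-12 after 4 iterations
sag = a·(cosh(S/(2a)) − 1) = 119.428744·(cosh(0.800833) − 1) = 40.387858
T_max/T_min = cosh(S/(2a)) = 1.338175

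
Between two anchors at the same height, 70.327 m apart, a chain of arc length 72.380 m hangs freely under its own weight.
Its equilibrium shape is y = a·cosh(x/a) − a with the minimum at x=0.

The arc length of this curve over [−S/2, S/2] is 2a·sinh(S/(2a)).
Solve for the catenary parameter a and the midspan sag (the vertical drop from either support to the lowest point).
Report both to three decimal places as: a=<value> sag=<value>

a=84.386 sag=7.433

seed: a₀ = √(S³/(24(L−S))) = √(70.327³/(24·2.053)) = 84.020071
iter 1: u=0.418513  f(a)=+1.805e-02  f'(a)=-4.973e-02  a ← 84.020071 − (+1.805e-02/-4.973e-02) = 84.383119
iter 2: u=0.416712  f(a)=+1.177e-04  f'(a)=-4.908e-02  a ← 84.383119 − (+1.177e-04/-4.908e-02) = 84.385517
iter 3: u=0.416701  f(a)=+5.074e-09  f'(a)=-4.908e-02  a ← 84.385517 − (+5.074e-09/-4.908e-02) = 84.385517
iter 4: u=0.416701  f(a)=+1.421e-14  f'(a)=-4.908e-02  a ← 84.385517 − (+1.421e-14/-4.908e-02) = 84.385517
converged: |Δa| < 1e-12 after 4 iterations
sag = a·(cosh(S/(2a)) − 1) = 84.385517·(cosh(0.416701) − 1) = 7.432954
T_max/T_min = cosh(S/(2a)) = 1.088083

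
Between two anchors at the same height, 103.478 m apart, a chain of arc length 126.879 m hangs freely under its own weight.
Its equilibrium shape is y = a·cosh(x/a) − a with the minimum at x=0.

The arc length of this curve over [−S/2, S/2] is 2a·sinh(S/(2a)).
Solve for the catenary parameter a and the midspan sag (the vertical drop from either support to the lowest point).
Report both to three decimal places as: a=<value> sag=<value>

a=45.851 sag=32.423

seed: a₀ = √(S³/(24(L−S))) = √(103.478³/(24·23.401)) = 44.416999
iter 1: u=1.164847  f(a)=+1.640e+00  f'(a)=-1.204e+00  a ← 44.416999 − (+1.640e+00/-1.204e+00) = 45.779275
iter 2: u=1.130184  f(a)=+7.847e-02  f'(a)=-1.091e+00  a ← 45.779275 − (+7.847e-02/-1.091e+00) = 45.851192
iter 3: u=1.128411  f(a)=+1.996e-04  f'(a)=-1.086e+00  a ← 45.851192 − (+1.996e-04/-1.086e+00) = 45.851376
iter 4: u=1.128407  f(a)=+1.300e-09  f'(a)=-1.086e+00  a ← 45.851376 − (+1.300e-09/-1.086e+00) = 45.851376
iter 5: u=1.128407  f(a)=+4.263e-14  f'(a)=-1.086e+00  a ← 45.851376 − (+4.263e-14/-1.086e+00) = 45.851376
converged: |Δa| < 1e-12 after 5 iterations
sag = a·(cosh(S/(2a)) − 1) = 45.851376·(cosh(1.128407) − 1) = 32.423261
T_max/T_min = cosh(S/(2a)) = 1.707138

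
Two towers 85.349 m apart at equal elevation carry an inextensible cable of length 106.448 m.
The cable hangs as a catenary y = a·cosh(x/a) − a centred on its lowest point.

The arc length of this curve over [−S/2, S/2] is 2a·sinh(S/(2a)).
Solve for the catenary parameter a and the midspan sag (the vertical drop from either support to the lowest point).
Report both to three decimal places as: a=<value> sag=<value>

seed: a₀ = √(S³/(24(L−S))) = √(85.349³/(24·21.099)) = 35.039758
iter 1: u=1.217888  f(a)=+1.621e+00  f'(a)=-1.393e+00  a ← 35.039758 − (+1.621e+00/-1.393e+00) = 36.203854
iter 2: u=1.178728  f(a)=+8.429e-02  f'(a)=-1.251e+00  a ← 36.203854 − (+8.429e-02/-1.251e+00) = 36.271223
iter 3: u=1.176539  f(a)=+2.556e-04  f'(a)=-1.244e+00  a ← 36.271223 − (+2.556e-04/-1.244e+00) = 36.271428
iter 4: u=1.176532  f(a)=+2.365e-09  f'(a)=-1.244e+00  a ← 36.271428 − (+2.365e-09/-1.244e+00) = 36.271428
iter 5: u=1.176532  f(a)=+0.000e+00  f'(a)=-1.244e+00  a ← 36.271428 − (+0.000e+00/-1.244e+00) = 36.271428
converged: |Δa| < 1e-12 after 5 iterations
sag = a·(cosh(S/(2a)) − 1) = 36.271428·(cosh(1.176532) − 1) = 28.136729
T_max/T_min = cosh(S/(2a)) = 1.775727

a=36.271 sag=28.137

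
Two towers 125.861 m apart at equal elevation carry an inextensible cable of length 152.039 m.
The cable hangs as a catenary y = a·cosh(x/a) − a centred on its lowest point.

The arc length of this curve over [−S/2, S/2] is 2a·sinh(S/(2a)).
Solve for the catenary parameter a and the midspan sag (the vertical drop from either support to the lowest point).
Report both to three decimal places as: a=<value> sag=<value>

a=58.012 sag=37.614

seed: a₀ = √(S³/(24(L−S))) = √(125.861³/(24·26.178)) = 56.333004
iter 1: u=1.117116  f(a)=+1.683e+00  f'(a)=-1.051e+00  a ← 56.333004 − (+1.683e+00/-1.051e+00) = 57.934662
iter 2: u=1.086232  f(a)=+7.444e-02  f'(a)=-9.596e-01  a ← 57.934662 − (+7.444e-02/-9.596e-01) = 58.012235
iter 3: u=1.084780  f(a)=+1.606e-04  f'(a)=-9.555e-01  a ← 58.012235 − (+1.606e-04/-9.555e-01) = 58.012403
iter 4: u=1.084777  f(a)=+7.508e-10  f'(a)=-9.554e-01  a ← 58.012403 − (+7.508e-10/-9.554e-01) = 58.012403
iter 5: u=1.084777  f(a)=+2.842e-14  f'(a)=-9.554e-01  a ← 58.012403 − (+2.842e-14/-9.554e-01) = 58.012403
converged: |Δa| < 1e-12 after 5 iterations
sag = a·(cosh(S/(2a)) − 1) = 58.012403·(cosh(1.084777) − 1) = 37.613970
T_max/T_min = cosh(S/(2a)) = 1.648378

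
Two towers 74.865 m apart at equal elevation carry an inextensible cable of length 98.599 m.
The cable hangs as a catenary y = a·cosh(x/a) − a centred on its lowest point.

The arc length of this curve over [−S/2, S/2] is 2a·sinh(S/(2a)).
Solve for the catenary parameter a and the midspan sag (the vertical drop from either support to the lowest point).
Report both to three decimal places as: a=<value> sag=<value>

a=28.348 sag=28.521

seed: a₀ = √(S³/(24(L−S))) = √(74.865³/(24·23.734)) = 27.141082
iter 1: u=1.379182  f(a)=+2.362e+00  f'(a)=-2.105e+00  a ← 27.141082 − (+2.362e+00/-2.105e+00) = 28.263280
iter 2: u=1.324422  f(a)=+1.544e-01  f'(a)=-1.838e+00  a ← 28.263280 − (+1.544e-01/-1.838e+00) = 28.347289
iter 3: u=1.320497  f(a)=+7.618e-04  f'(a)=-1.820e+00  a ← 28.347289 − (+7.618e-04/-1.820e+00) = 28.347707
iter 4: u=1.320477  f(a)=+1.874e-08  f'(a)=-1.820e+00  a ← 28.347707 − (+1.874e-08/-1.820e+00) = 28.347707
iter 5: u=1.320477  f(a)=+1.421e-14  f'(a)=-1.820e+00  a ← 28.347707 − (+1.421e-14/-1.820e+00) = 28.347707
converged: |Δa| < 1e-12 after 5 iterations
sag = a·(cosh(S/(2a)) − 1) = 28.347707·(cosh(1.320477) − 1) = 28.520854
T_max/T_min = cosh(S/(2a)) = 2.006108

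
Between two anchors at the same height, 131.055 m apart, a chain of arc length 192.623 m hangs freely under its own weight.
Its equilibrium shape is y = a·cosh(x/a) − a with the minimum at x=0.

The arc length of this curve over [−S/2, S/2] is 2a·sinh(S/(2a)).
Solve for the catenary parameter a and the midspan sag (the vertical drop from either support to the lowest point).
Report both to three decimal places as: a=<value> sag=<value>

seed: a₀ = √(S³/(24(L−S))) = √(131.055³/(24·61.568)) = 39.029883
iter 1: u=1.678906  f(a)=+9.283e+00  f'(a)=-4.139e+00  a ← 39.029883 − (+9.283e+00/-4.139e+00) = 41.272916
iter 2: u=1.587663  f(a)=+8.604e-01  f'(a)=-3.404e+00  a ← 41.272916 − (+8.604e-01/-3.404e+00) = 41.525674
iter 3: u=1.578000  f(a)=+9.058e-03  f'(a)=-3.333e+00  a ← 41.525674 − (+9.058e-03/-3.333e+00) = 41.528392
iter 4: u=1.577896  f(a)=+1.027e-06  f'(a)=-3.332e+00  a ← 41.528392 − (+1.027e-06/-3.332e+00) = 41.528392
iter 5: u=1.577896  f(a)=+0.000e+00  f'(a)=-3.332e+00  a ← 41.528392 − (+0.000e+00/-3.332e+00) = 41.528392
converged: |Δa| < 1e-12 after 5 iterations
sag = a·(cosh(S/(2a)) − 1) = 41.528392·(cosh(1.577896) − 1) = 63.354935
T_max/T_min = cosh(S/(2a)) = 2.525581

a=41.528 sag=63.355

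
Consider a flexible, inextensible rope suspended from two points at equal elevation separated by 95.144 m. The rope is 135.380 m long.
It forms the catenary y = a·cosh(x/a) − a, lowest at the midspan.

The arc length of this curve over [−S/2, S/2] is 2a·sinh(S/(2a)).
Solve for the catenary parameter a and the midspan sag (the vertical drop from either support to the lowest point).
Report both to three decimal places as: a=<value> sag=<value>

a=31.601 sag=43.102

seed: a₀ = √(S³/(24(L−S))) = √(95.144³/(24·40.236)) = 29.864764
iter 1: u=1.592914  f(a)=+5.424e+00  f'(a)=-3.443e+00  a ← 29.864764 − (+5.424e+00/-3.443e+00) = 31.440099
iter 2: u=1.513100  f(a)=+4.587e-01  f'(a)=-2.883e+00  a ← 31.440099 − (+4.587e-01/-2.883e+00) = 31.599201
iter 3: u=1.505481  f(a)=+3.951e-03  f'(a)=-2.834e+00  a ← 31.599201 − (+3.951e-03/-2.834e+00) = 31.600596
iter 4: u=1.505415  f(a)=+2.987e-07  f'(a)=-2.833e+00  a ← 31.600596 − (+2.987e-07/-2.833e+00) = 31.600596
iter 5: u=1.505415  f(a)=+0.000e+00  f'(a)=-2.833e+00  a ← 31.600596 − (+0.000e+00/-2.833e+00) = 31.600596
converged: |Δa| < 1e-12 after 5 iterations
sag = a·(cosh(S/(2a)) − 1) = 31.600596·(cosh(1.505415) − 1) = 43.102374
T_max/T_min = cosh(S/(2a)) = 2.363973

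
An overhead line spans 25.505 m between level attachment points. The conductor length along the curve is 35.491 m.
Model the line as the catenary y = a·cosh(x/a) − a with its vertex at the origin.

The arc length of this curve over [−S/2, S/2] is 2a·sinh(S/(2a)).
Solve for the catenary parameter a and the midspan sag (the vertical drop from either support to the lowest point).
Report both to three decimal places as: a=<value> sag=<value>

a=8.771 sag=11.024

seed: a₀ = √(S³/(24(L−S))) = √(25.505³/(24·9.986)) = 8.320254
iter 1: u=1.532706  f(a)=+1.241e+00  f'(a)=-3.014e+00  a ← 8.320254 − (+1.241e+00/-3.014e+00) = 8.731950
iter 2: u=1.460441  f(a)=+9.804e-02  f'(a)=-2.555e+00  a ← 8.731950 − (+9.804e-02/-2.555e+00) = 8.770326
iter 3: u=1.454051  f(a)=+7.281e-04  f'(a)=-2.517e+00  a ← 8.770326 − (+7.281e-04/-2.517e+00) = 8.770615
iter 4: u=1.454003  f(a)=+4.082e-08  f'(a)=-2.517e+00  a ← 8.770615 − (+4.082e-08/-2.517e+00) = 8.770615
iter 5: u=1.454003  f(a)=+0.000e+00  f'(a)=-2.517e+00  a ← 8.770615 − (+0.000e+00/-2.517e+00) = 8.770615
converged: |Δa| < 1e-12 after 5 iterations
sag = a·(cosh(S/(2a)) − 1) = 8.770615·(cosh(1.454003) − 1) = 11.023992
T_max/T_min = cosh(S/(2a)) = 2.256923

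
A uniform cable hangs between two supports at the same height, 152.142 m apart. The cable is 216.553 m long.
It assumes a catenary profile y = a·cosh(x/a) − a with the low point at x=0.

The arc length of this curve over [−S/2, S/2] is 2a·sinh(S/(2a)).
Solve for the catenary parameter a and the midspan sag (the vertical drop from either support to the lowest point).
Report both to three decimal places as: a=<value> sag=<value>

seed: a₀ = √(S³/(24(L−S))) = √(152.142³/(24·64.411)) = 47.729627
iter 1: u=1.593790  f(a)=+8.693e+00  f'(a)=-3.450e+00  a ← 47.729627 − (+8.693e+00/-3.450e+00) = 50.249596
iter 2: u=1.513863  f(a)=+7.359e-01  f'(a)=-2.888e+00  a ← 50.249596 − (+7.359e-01/-2.888e+00) = 50.504394
iter 3: u=1.506225  f(a)=+6.352e-03  f'(a)=-2.839e+00  a ← 50.504394 − (+6.352e-03/-2.839e+00) = 50.506632
iter 4: u=1.506159  f(a)=+4.822e-07  f'(a)=-2.838e+00  a ← 50.506632 − (+4.822e-07/-2.838e+00) = 50.506632
iter 5: u=1.506159  f(a)=+0.000e+00  f'(a)=-2.838e+00  a ← 50.506632 − (+0.000e+00/-2.838e+00) = 50.506632
converged: |Δa| < 1e-12 after 5 iterations
sag = a·(cosh(S/(2a)) − 1) = 50.506632·(cosh(1.506159) − 1) = 68.970229
T_max/T_min = cosh(S/(2a)) = 2.365568

a=50.507 sag=68.970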